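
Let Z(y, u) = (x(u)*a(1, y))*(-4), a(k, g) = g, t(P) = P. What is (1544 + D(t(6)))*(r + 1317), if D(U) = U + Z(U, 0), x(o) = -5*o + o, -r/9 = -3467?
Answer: 50406000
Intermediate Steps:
r = 31203 (r = -9*(-3467) = 31203)
x(o) = -4*o
Z(y, u) = 16*u*y (Z(y, u) = ((-4*u)*y)*(-4) = -4*u*y*(-4) = 16*u*y)
D(U) = U (D(U) = U + 16*0*U = U + 0 = U)
(1544 + D(t(6)))*(r + 1317) = (1544 + 6)*(31203 + 1317) = 1550*32520 = 50406000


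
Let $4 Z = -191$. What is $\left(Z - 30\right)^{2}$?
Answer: $\frac{96721}{16} \approx 6045.1$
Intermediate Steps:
$Z = - \frac{191}{4}$ ($Z = \frac{1}{4} \left(-191\right) = - \frac{191}{4} \approx -47.75$)
$\left(Z - 30\right)^{2} = \left(- \frac{191}{4} - 30\right)^{2} = \left(- \frac{311}{4}\right)^{2} = \frac{96721}{16}$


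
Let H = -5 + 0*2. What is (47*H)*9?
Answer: -2115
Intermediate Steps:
H = -5 (H = -5 + 0 = -5)
(47*H)*9 = (47*(-5))*9 = -235*9 = -2115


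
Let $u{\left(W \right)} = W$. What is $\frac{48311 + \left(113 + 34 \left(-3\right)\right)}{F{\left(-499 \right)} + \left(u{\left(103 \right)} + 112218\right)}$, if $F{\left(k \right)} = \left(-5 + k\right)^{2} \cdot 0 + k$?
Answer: $\frac{24161}{55911} \approx 0.43213$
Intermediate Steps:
$F{\left(k \right)} = k$ ($F{\left(k \right)} = 0 + k = k$)
$\frac{48311 + \left(113 + 34 \left(-3\right)\right)}{F{\left(-499 \right)} + \left(u{\left(103 \right)} + 112218\right)} = \frac{48311 + \left(113 + 34 \left(-3\right)\right)}{-499 + \left(103 + 112218\right)} = \frac{48311 + \left(113 - 102\right)}{-499 + 112321} = \frac{48311 + 11}{111822} = 48322 \cdot \frac{1}{111822} = \frac{24161}{55911}$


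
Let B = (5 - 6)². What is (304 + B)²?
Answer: 93025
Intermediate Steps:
B = 1 (B = (-1)² = 1)
(304 + B)² = (304 + 1)² = 305² = 93025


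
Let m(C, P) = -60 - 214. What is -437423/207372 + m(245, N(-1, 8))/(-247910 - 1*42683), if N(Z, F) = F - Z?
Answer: -127055241911/60260851596 ≈ -2.1084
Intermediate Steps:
m(C, P) = -274
-437423/207372 + m(245, N(-1, 8))/(-247910 - 1*42683) = -437423/207372 - 274/(-247910 - 1*42683) = -437423*1/207372 - 274/(-247910 - 42683) = -437423/207372 - 274/(-290593) = -437423/207372 - 274*(-1/290593) = -437423/207372 + 274/290593 = -127055241911/60260851596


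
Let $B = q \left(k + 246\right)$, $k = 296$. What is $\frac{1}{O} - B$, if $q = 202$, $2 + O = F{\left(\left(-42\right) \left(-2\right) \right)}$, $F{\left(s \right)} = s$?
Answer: $- \frac{8977687}{82} \approx -1.0948 \cdot 10^{5}$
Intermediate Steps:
$O = 82$ ($O = -2 - -84 = -2 + 84 = 82$)
$B = 109484$ ($B = 202 \left(296 + 246\right) = 202 \cdot 542 = 109484$)
$\frac{1}{O} - B = \frac{1}{82} - 109484 = - \frac{8977687}{82}$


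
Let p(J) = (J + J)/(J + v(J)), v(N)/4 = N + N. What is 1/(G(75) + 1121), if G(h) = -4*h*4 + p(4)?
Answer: -9/709 ≈ -0.012694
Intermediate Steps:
v(N) = 8*N (v(N) = 4*(N + N) = 4*(2*N) = 8*N)
p(J) = 2/9 (p(J) = (J + J)/(J + 8*J) = (2*J)/((9*J)) = (2*J)*(1/(9*J)) = 2/9)
G(h) = 2/9 - 16*h (G(h) = -4*h*4 + 2/9 = -16*h + 2/9 = 2/9 - 16*h)
1/(G(75) + 1121) = 1/((2/9 - 16*75) + 1121) = 1/((2/9 - 1200) + 1121) = 1/(-10798/9 + 1121) = 1/(-709/9) = -9/709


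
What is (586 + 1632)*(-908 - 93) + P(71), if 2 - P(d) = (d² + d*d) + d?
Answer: -2230369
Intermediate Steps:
P(d) = 2 - d - 2*d² (P(d) = 2 - ((d² + d*d) + d) = 2 - ((d² + d²) + d) = 2 - (2*d² + d) = 2 - (d + 2*d²) = 2 + (-d - 2*d²) = 2 - d - 2*d²)
(586 + 1632)*(-908 - 93) + P(71) = (586 + 1632)*(-908 - 93) + (2 - 1*71 - 2*71²) = 2218*(-1001) + (2 - 71 - 2*5041) = -2220218 + (2 - 71 - 10082) = -2220218 - 10151 = -2230369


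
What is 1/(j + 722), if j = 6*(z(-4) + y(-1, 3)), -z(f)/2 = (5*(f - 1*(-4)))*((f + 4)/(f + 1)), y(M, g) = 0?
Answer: 1/722 ≈ 0.0013850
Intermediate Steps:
z(f) = -2*(4 + f)*(20 + 5*f)/(1 + f) (z(f) = -2*5*(f - 1*(-4))*(f + 4)/(f + 1) = -2*5*(f + 4)*(4 + f)/(1 + f) = -2*5*(4 + f)*(4 + f)/(1 + f) = -2*(20 + 5*f)*(4 + f)/(1 + f) = -2*(4 + f)*(20 + 5*f)/(1 + f))
j = 0 (j = 6*(10*(-16 - 1*(-4)² - 8*(-4))/(1 - 4) + 0) = 6*(10*(-16 - 1*16 + 32)/(-3) + 0) = 6*(10*(-⅓)*(-16 - 16 + 32) + 0) = 6*(10*(-⅓)*0 + 0) = 6*(0 + 0) = 6*0 = 0)
1/(j + 722) = 1/(0 + 722) = 1/722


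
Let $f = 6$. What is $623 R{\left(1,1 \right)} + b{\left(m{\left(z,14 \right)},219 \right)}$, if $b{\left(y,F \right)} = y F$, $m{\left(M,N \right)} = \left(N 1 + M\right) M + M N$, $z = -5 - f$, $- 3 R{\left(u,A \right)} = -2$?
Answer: $- \frac{121613}{3} \approx -40538.0$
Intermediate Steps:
$R{\left(u,A \right)} = \frac{2}{3}$ ($R{\left(u,A \right)} = \left(- \frac{1}{3}\right) \left(-2\right) = \frac{2}{3}$)
$z = -11$ ($z = -5 - 6 = -11$)
$m{\left(M,N \right)} = M N + M \left(M + N\right)$ ($m{\left(M,N \right)} = \left(N + M\right) M + M N = \left(M + N\right) M + M N = M \left(M + N\right) + M N = M N + M \left(M + N\right)$)
$b{\left(y,F \right)} = F y$
$623 R{\left(1,1 \right)} + b{\left(m{\left(z,14 \right)},219 \right)} = 623 \cdot \frac{2}{3} + 219 \left(- 11 \left(-11 + 2 \cdot 14\right)\right) = \frac{1246}{3} + 219 \left(- 11 \left(-11 + 28\right)\right) = \frac{1246}{3} + 219 \left(\left(-11\right) 17\right) = \frac{1246}{3} + 219 \left(-187\right) = \frac{1246}{3} - 40953 = - \frac{121613}{3}$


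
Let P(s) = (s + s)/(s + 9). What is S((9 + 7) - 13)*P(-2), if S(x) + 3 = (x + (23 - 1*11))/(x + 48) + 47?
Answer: -3012/119 ≈ -25.311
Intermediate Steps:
S(x) = 44 + (12 + x)/(48 + x) (S(x) = -3 + ((x + (23 - 1*11))/(x + 48) + 47) = -3 + ((x + (23 - 11))/(48 + x) + 47) = -3 + ((x + 12)/(48 + x) + 47) = -3 + ((12 + x)/(48 + x) + 47) = -3 + (47 + (12 + x)/(48 + x)) = 44 + (12 + x)/(48 + x))
P(s) = 2*s/(9 + s) (P(s) = (2*s)/(9 + s) = 2*s/(9 + s))
S((9 + 7) - 13)*P(-2) = (9*(236 + 5*((9 + 7) - 13))/(48 + ((9 + 7) - 13)))*(2*(-2)/(9 - 2)) = (9*(236 + 5*(16 - 13))/(48 + (16 - 13)))*(2*(-2)/7) = (9*(236 + 5*3)/(48 + 3))*(2*(-2)*(⅐)) = (9*(236 + 15)/51)*(-4/7) = (9*(1/51)*251)*(-4/7) = (753/17)*(-4/7) = -3012/119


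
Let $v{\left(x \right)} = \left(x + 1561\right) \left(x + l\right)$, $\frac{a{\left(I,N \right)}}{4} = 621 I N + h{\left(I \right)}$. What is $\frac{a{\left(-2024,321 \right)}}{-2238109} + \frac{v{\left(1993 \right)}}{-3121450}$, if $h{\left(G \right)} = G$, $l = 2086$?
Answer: $\frac{2502589004495453}{3493072669025} \approx 716.44$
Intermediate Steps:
$a{\left(I,N \right)} = 4 I + 2484 I N$ ($a{\left(I,N \right)} = 4 \left(621 I N + I\right) = 4 \left(I + 621 I N\right) = 4 I + 2484 I N$)
$v{\left(x \right)} = \left(1561 + x\right) \left(2086 + x\right)$ ($v{\left(x \right)} = \left(x + 1561\right) \left(x + 2086\right) = \left(1561 + x\right) \left(2086 + x\right)$)
$\frac{a{\left(-2024,321 \right)}}{-2238109} + \frac{v{\left(1993 \right)}}{-3121450} = \frac{4 \left(-2024\right) \left(1 + 621 \cdot 321\right)}{-2238109} + \frac{3256246 + 1993^{2} + 3647 \cdot 1993}{-3121450} = 4 \left(-2024\right) \left(1 + 199341\right) \left(- \frac{1}{2238109}\right) + \left(3256246 + 3972049 + 7268471\right) \left(- \frac{1}{3121450}\right) = 4 \left(-2024\right) 199342 \left(- \frac{1}{2238109}\right) + 14496766 \left(- \frac{1}{3121450}\right) = \left(-1613872832\right) \left(- \frac{1}{2238109}\right) - \frac{7248383}{1560725} = \frac{1613872832}{2238109} - \frac{7248383}{1560725} = \frac{2502589004495453}{3493072669025}$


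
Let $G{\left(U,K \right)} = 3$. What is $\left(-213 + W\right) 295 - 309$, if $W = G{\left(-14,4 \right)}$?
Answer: $-62259$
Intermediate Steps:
$W = 3$
$\left(-213 + W\right) 295 - 309 = \left(-213 + 3\right) 295 - 309 = \left(-210\right) 295 - 309 = -61950 - 309 = -62259$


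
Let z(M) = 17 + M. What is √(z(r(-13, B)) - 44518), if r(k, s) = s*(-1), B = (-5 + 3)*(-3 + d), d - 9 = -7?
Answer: I*√44503 ≈ 210.96*I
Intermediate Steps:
d = 2 (d = 9 - 7 = 2)
B = 2 (B = (-5 + 3)*(-3 + 2) = -2*(-1) = 2)
r(k, s) = -s
√(z(r(-13, B)) - 44518) = √((17 - 1*2) - 44518) = √((17 - 2) - 44518) = √(15 - 44518) = √(-44503) = I*√44503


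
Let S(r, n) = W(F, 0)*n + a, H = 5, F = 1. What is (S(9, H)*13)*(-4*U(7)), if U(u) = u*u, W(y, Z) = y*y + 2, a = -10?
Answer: -12740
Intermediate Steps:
W(y, Z) = 2 + y² (W(y, Z) = y² + 2 = 2 + y²)
U(u) = u²
S(r, n) = -10 + 3*n (S(r, n) = (2 + 1²)*n - 10 = (2 + 1)*n - 10 = 3*n - 10 = -10 + 3*n)
(S(9, H)*13)*(-4*U(7)) = ((-10 + 3*5)*13)*(-4*7²) = ((-10 + 15)*13)*(-4*49) = (5*13)*(-196) = 65*(-196) = -12740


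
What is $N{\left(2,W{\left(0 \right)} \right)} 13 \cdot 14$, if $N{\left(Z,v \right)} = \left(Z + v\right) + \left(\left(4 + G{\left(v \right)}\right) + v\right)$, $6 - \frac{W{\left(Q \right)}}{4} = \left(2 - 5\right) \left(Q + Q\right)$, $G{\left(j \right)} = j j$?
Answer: $114660$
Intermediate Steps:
$G{\left(j \right)} = j^{2}$
$W{\left(Q \right)} = 24 + 24 Q$ ($W{\left(Q \right)} = 24 - 4 \left(2 - 5\right) \left(Q + Q\right) = 24 - 4 \left(- 3 \cdot 2 Q\right) = 24 - 4 \left(- 6 Q\right) = 24 + 24 Q$)
$N{\left(Z,v \right)} = 4 + Z + v^{2} + 2 v$ ($N{\left(Z,v \right)} = \left(Z + v\right) + \left(\left(4 + v^{2}\right) + v\right) = \left(Z + v\right) + \left(4 + v + v^{2}\right) = 4 + Z + v^{2} + 2 v$)
$N{\left(2,W{\left(0 \right)} \right)} 13 \cdot 14 = \left(4 + 2 + \left(24 + 24 \cdot 0\right)^{2} + 2 \left(24 + 24 \cdot 0\right)\right) 13 \cdot 14 = \left(4 + 2 + \left(24 + 0\right)^{2} + 2 \left(24 + 0\right)\right) 182 = \left(4 + 2 + 24^{2} + 2 \cdot 24\right) 182 = \left(4 + 2 + 576 + 48\right) 182 = 630 \cdot 182 = 114660$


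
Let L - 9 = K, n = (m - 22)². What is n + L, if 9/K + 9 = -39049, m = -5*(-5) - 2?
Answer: 390571/39058 ≈ 9.9998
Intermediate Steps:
m = 23 (m = 25 - 2 = 23)
K = -9/39058 (K = 9/(-9 - 39049) = 9/(-39058) = 9*(-1/39058) = -9/39058 ≈ -0.00023043)
n = 1 (n = (23 - 22)² = 1² = 1)
L = 351513/39058 (L = 9 - 9/39058 = 351513/39058 ≈ 8.9998)
n + L = 1 + 351513/39058 = 390571/39058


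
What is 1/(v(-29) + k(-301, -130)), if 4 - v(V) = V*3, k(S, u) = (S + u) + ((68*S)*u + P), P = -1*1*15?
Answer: 1/2660485 ≈ 3.7587e-7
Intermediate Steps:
P = -15 (P = -1*15 = -15)
k(S, u) = -15 + S + u + 68*S*u (k(S, u) = (S + u) + ((68*S)*u - 15) = (S + u) + (68*S*u - 15) = (S + u) + (-15 + 68*S*u) = -15 + S + u + 68*S*u)
v(V) = 4 - 3*V (v(V) = 4 - V*3 = 4 - 3*V)
1/(v(-29) + k(-301, -130)) = 1/((4 - 3*(-29)) + (-15 - 301 - 130 + 68*(-301)*(-130))) = 1/((4 + 87) + (-15 - 301 - 130 + 2660840)) = 1/(91 + 2660394) = 1/2660485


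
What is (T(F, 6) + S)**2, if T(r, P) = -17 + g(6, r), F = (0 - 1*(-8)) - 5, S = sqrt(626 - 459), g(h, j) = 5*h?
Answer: (13 + sqrt(167))**2 ≈ 671.99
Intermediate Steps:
S = sqrt(167) ≈ 12.923
F = 3 (F = (0 + 8) - 5 = 8 - 5 = 3)
T(r, P) = 13 (T(r, P) = -17 + 5*6 = -17 + 30 = 13)
(T(F, 6) + S)**2 = (13 + sqrt(167))**2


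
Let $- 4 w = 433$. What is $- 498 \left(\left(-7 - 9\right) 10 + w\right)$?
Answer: $\frac{267177}{2} \approx 1.3359 \cdot 10^{5}$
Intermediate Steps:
$w = - \frac{433}{4}$ ($w = \left(- \frac{1}{4}\right) 433 = - \frac{433}{4} \approx -108.25$)
$- 498 \left(\left(-7 - 9\right) 10 + w\right) = - 498 \left(\left(-7 - 9\right) 10 - \frac{433}{4}\right) = - 498 \left(\left(-16\right) 10 - \frac{433}{4}\right) = - 498 \left(-160 - \frac{433}{4}\right) = \left(-498\right) \left(- \frac{1073}{4}\right) = \frac{267177}{2}$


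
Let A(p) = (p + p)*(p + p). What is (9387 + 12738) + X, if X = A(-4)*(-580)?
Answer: -14995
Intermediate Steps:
A(p) = 4*p² (A(p) = (2*p)*(2*p) = 4*p²)
X = -37120 (X = (4*(-4)²)*(-580) = (4*16)*(-580) = 64*(-580) = -37120)
(9387 + 12738) + X = (9387 + 12738) - 37120 = 22125 - 37120 = -14995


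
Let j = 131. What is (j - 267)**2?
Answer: 18496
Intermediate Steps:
(j - 267)**2 = (131 - 267)**2 = (-136)**2 = 18496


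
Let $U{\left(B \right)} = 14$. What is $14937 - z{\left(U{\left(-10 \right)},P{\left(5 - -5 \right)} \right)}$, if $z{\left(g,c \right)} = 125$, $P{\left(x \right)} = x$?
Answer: $14812$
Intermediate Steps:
$14937 - z{\left(U{\left(-10 \right)},P{\left(5 - -5 \right)} \right)} = 14937 - 125 = 14812$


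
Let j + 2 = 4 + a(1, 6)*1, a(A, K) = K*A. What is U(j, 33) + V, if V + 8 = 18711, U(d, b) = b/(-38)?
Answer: 710681/38 ≈ 18702.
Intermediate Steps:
a(A, K) = A*K
j = 8 (j = -2 + (4 + (1*6)*1) = -2 + (4 + 6*1) = -2 + (4 + 6) = -2 + 10 = 8)
U(d, b) = -b/38 (U(d, b) = b*(-1/38) = -b/38)
V = 18703 (V = -8 + 18711 = 18703)
U(j, 33) + V = -1/38*33 + 18703 = -33/38 + 18703 = 710681/38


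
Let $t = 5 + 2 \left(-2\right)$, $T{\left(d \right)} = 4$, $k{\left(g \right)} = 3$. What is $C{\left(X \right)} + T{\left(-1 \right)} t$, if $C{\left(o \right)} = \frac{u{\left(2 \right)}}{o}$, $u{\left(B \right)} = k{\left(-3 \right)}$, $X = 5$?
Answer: $\frac{23}{5} \approx 4.6$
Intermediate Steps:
$u{\left(B \right)} = 3$
$t = 1$ ($t = 5 - 4 = 1$)
$C{\left(o \right)} = \frac{3}{o}$
$C{\left(X \right)} + T{\left(-1 \right)} t = \frac{3}{5} + 4 \cdot 1 = 3 \cdot \frac{1}{5} + 4 = \frac{3}{5} + 4 = \frac{23}{5}$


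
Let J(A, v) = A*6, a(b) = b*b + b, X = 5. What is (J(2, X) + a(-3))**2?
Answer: 324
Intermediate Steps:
a(b) = b + b**2 (a(b) = b**2 + b = b + b**2)
J(A, v) = 6*A
(J(2, X) + a(-3))**2 = (6*2 - 3*(1 - 3))**2 = (12 - 3*(-2))**2 = (12 + 6)**2 = 18**2 = 324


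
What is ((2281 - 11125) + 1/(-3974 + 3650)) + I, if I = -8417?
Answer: -5592565/324 ≈ -17261.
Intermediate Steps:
((2281 - 11125) + 1/(-3974 + 3650)) + I = ((2281 - 11125) + 1/(-3974 + 3650)) - 8417 = (-8844 + 1/(-324)) - 8417 = (-8844 - 1/324) - 8417 = -2865457/324 - 8417 = -5592565/324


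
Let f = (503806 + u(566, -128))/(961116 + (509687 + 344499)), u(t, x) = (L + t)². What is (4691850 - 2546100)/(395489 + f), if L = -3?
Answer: 1298394755500/239310931151 ≈ 5.4256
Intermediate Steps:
u(t, x) = (-3 + t)²
f = 820775/1815302 (f = (503806 + (-3 + 566)²)/(961116 + (509687 + 344499)) = (503806 + 563²)/(961116 + 854186) = (503806 + 316969)/1815302 = 820775*(1/1815302) = 820775/1815302 ≈ 0.45214)
(4691850 - 2546100)/(395489 + f) = (4691850 - 2546100)/(395489 + 820775/1815302) = 2145750/(717932793453/1815302) = 2145750*(1815302/717932793453) = 1298394755500/239310931151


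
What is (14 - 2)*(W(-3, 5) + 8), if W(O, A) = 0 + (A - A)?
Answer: 96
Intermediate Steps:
W(O, A) = 0 (W(O, A) = 0 + 0 = 0)
(14 - 2)*(W(-3, 5) + 8) = (14 - 2)*(0 + 8) = 12*8 = 96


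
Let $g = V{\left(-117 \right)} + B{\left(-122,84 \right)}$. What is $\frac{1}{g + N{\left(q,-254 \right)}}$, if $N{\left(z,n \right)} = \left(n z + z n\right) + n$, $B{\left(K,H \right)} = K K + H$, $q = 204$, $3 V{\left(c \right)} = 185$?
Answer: $- \frac{3}{266569} \approx -1.1254 \cdot 10^{-5}$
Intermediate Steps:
$V{\left(c \right)} = \frac{185}{3}$ ($V{\left(c \right)} = \frac{1}{3} \cdot 185 = \frac{185}{3}$)
$B{\left(K,H \right)} = H + K^{2}$ ($B{\left(K,H \right)} = K^{2} + H = H + K^{2}$)
$N{\left(z,n \right)} = n + 2 n z$ ($N{\left(z,n \right)} = \left(n z + n z\right) + n = 2 n z + n = n + 2 n z$)
$g = \frac{45089}{3}$ ($g = \frac{185}{3} + \left(84 + \left(-122\right)^{2}\right) = \frac{185}{3} + \left(84 + 14884\right) = \frac{185}{3} + 14968 = \frac{45089}{3} \approx 15030.0$)
$\frac{1}{g + N{\left(q,-254 \right)}} = \frac{1}{\frac{45089}{3} - 254 \left(1 + 2 \cdot 204\right)} = \frac{1}{\frac{45089}{3} - 254 \left(1 + 408\right)} = \frac{1}{\frac{45089}{3} - 103886} = \frac{1}{- \frac{266569}{3}} = - \frac{3}{266569}$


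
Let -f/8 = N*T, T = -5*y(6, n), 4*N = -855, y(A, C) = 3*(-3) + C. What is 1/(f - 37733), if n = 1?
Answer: 1/30667 ≈ 3.2608e-5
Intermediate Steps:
y(A, C) = -9 + C
N = -855/4 (N = (1/4)*(-855) = -855/4 ≈ -213.75)
T = 40 (T = -5*(-9 + 1) = -5*(-8) = 40)
f = 68400 (f = -(-1710)*40 = -8*(-8550) = 68400)
1/(f - 37733) = 1/(68400 - 37733) = 1/30667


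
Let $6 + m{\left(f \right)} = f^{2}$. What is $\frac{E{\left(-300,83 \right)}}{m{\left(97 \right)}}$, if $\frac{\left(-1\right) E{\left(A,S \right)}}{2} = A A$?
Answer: $- \frac{180000}{9403} \approx -19.143$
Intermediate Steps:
$E{\left(A,S \right)} = - 2 A^{2}$ ($E{\left(A,S \right)} = - 2 A A = - 2 A^{2}$)
$m{\left(f \right)} = -6 + f^{2}$
$\frac{E{\left(-300,83 \right)}}{m{\left(97 \right)}} = \frac{\left(-2\right) \left(-300\right)^{2}}{-6 + 97^{2}} = \frac{\left(-2\right) 90000}{-6 + 9409} = - \frac{180000}{9403}$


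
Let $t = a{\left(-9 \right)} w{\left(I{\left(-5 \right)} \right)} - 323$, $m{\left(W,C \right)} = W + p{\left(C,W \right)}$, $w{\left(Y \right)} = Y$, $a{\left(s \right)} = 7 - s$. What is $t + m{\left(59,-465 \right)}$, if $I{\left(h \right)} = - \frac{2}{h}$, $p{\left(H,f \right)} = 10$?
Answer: $- \frac{1238}{5} \approx -247.6$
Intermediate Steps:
$m{\left(W,C \right)} = 10 + W$ ($m{\left(W,C \right)} = W + 10 = 10 + W$)
$t = - \frac{1583}{5}$ ($t = \left(7 - -9\right) \left(- \frac{2}{-5}\right) - 323 = \left(7 + 9\right) \left(\left(-2\right) \left(- \frac{1}{5}\right)\right) - 323 = 16 \cdot \frac{2}{5} - 323 = \frac{32}{5} - 323 = - \frac{1583}{5} \approx -316.6$)
$t + m{\left(59,-465 \right)} = - \frac{1583}{5} + \left(10 + 59\right) = - \frac{1583}{5} + 69 = - \frac{1238}{5}$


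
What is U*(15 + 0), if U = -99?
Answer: -1485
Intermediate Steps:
U*(15 + 0) = -99*(15 + 0) = -99*15 = -1485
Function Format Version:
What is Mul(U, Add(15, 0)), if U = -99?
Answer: -1485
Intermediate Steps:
Mul(U, Add(15, 0)) = Mul(-99, Add(15, 0)) = Mul(-99, 15) = -1485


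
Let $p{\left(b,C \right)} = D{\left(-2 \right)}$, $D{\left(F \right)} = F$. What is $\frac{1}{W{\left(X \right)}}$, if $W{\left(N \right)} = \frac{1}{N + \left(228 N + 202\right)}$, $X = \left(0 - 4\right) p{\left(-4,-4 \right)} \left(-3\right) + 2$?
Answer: $-4836$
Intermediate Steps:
$p{\left(b,C \right)} = -2$
$X = -22$ ($X = \left(0 - 4\right) \left(-2\right) \left(-3\right) + 2 = \left(-4\right) \left(-2\right) \left(-3\right) + 2 = 8 \left(-3\right) + 2 = -24 + 2 = -22$)
$W{\left(N \right)} = \frac{1}{202 + 229 N}$ ($W{\left(N \right)} = \frac{1}{N + \left(202 + 228 N\right)} = \frac{1}{202 + 229 N}$)
$\frac{1}{W{\left(X \right)}} = \frac{1}{\frac{1}{202 + 229 \left(-22\right)}} = \frac{1}{\frac{1}{202 - 5038}} = \frac{1}{\frac{1}{-4836}} = \frac{1}{- \frac{1}{4836}} = -4836$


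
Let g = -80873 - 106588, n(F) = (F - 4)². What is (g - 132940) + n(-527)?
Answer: -38440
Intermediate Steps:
n(F) = (-4 + F)²
g = -187461
(g - 132940) + n(-527) = (-187461 - 132940) + (-4 - 527)² = -320401 + (-531)² = -320401 + 281961 = -38440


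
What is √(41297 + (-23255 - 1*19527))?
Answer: 3*I*√165 ≈ 38.536*I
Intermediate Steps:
√(41297 + (-23255 - 1*19527)) = √(41297 + (-23255 - 19527)) = √(41297 - 42782) = √(-1485) = 3*I*√165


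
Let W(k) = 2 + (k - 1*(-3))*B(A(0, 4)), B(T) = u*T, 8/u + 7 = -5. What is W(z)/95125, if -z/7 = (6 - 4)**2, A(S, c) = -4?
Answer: -194/285375 ≈ -0.00067981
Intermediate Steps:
u = -2/3 (u = 8/(-7 - 5) = 8/(-12) = 8*(-1/12) = -2/3 ≈ -0.66667)
z = -28 (z = -7*(6 - 4)**2 = -7*2**2 = -7*4 = -28)
B(T) = -2*T/3
W(k) = 10 + 8*k/3 (W(k) = 2 + (k - 1*(-3))*(-2/3*(-4)) = 2 + (k + 3)*(8/3) = 2 + (3 + k)*(8/3) = 2 + (8 + 8*k/3) = 10 + 8*k/3)
W(z)/95125 = (10 + (8/3)*(-28))/95125 = (10 - 224/3)*(1/95125) = -194/3*1/95125 = -194/285375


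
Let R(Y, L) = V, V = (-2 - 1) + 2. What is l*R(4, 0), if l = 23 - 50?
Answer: 27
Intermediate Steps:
V = -1 (V = -3 + 2 = -1)
R(Y, L) = -1
l = -27
l*R(4, 0) = -27*(-1) = 27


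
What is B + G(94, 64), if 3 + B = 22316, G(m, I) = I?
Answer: 22377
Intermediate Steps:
B = 22313 (B = -3 + 22316 = 22313)
B + G(94, 64) = 22313 + 64 = 22377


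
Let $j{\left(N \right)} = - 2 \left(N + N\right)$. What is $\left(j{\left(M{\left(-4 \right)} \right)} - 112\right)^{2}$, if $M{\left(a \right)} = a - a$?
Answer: $12544$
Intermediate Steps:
$M{\left(a \right)} = 0$
$j{\left(N \right)} = - 4 N$ ($j{\left(N \right)} = - 2 \cdot 2 N = - 4 N$)
$\left(j{\left(M{\left(-4 \right)} \right)} - 112\right)^{2} = \left(\left(-4\right) 0 - 112\right)^{2} = \left(0 - 112\right)^{2} = \left(-112\right)^{2} = 12544$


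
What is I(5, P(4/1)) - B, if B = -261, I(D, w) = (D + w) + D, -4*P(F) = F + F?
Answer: 269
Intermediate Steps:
P(F) = -F/2 (P(F) = -(F + F)/4 = -F/2)
I(D, w) = w + 2*D
I(5, P(4/1)) - B = (-2/1 + 2*5) - 1*(-261) = (-2 + 10) + 261 = 8 + 261 = 269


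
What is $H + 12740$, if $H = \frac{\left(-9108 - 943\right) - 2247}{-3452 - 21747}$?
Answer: $\frac{321047558}{25199} \approx 12740.0$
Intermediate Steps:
$H = \frac{12298}{25199}$ ($H = \frac{\left(-9108 - 943\right) - 2247}{-25199} = \left(-10051 - 2247\right) \left(- \frac{1}{25199}\right) = \left(-12298\right) \left(- \frac{1}{25199}\right) = \frac{12298}{25199} \approx 0.48804$)
$H + 12740 = \frac{12298}{25199} + 12740 = \frac{321047558}{25199}$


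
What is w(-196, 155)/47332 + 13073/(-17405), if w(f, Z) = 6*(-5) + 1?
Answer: -619275981/823813460 ≈ -0.75172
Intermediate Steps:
w(f, Z) = -29 (w(f, Z) = -30 + 1 = -29)
w(-196, 155)/47332 + 13073/(-17405) = -29/47332 + 13073/(-17405) = -29*1/47332 + 13073*(-1/17405) = -29/47332 - 13073/17405 = -619275981/823813460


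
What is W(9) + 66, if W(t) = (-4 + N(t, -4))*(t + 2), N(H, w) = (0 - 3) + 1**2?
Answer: 0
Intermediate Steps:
N(H, w) = -2 (N(H, w) = -3 + 1 = -2)
W(t) = -12 - 6*t (W(t) = (-4 - 2)*(t + 2) = -6*(2 + t) = -12 - 6*t)
W(9) + 66 = (-12 - 6*9) + 66 = (-12 - 54) + 66 = -66 + 66 = 0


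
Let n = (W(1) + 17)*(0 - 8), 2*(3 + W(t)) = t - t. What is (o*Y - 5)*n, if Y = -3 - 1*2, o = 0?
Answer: 560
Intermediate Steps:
W(t) = -3 (W(t) = -3 + (t - t)/2 = -3 + (½)*0 = -3 + 0 = -3)
Y = -5 (Y = -3 - 2 = -5)
n = -112 (n = (-3 + 17)*(0 - 8) = 14*(-8) = -112)
(o*Y - 5)*n = (0*(-5) - 5)*(-112) = (0 - 5)*(-112) = -5*(-112) = 560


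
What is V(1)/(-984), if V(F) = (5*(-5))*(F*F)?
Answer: 25/984 ≈ 0.025407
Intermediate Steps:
V(F) = -25*F**2
V(1)/(-984) = -25*1**2/(-984) = -25*1*(-1/984) = -25*(-1/984) = 25/984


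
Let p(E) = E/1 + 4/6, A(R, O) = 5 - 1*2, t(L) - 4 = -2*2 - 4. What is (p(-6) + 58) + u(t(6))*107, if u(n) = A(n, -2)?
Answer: 1121/3 ≈ 373.67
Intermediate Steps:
t(L) = -4 (t(L) = 4 + (-2*2 - 4) = 4 + (-4 - 4) = 4 - 8 = -4)
A(R, O) = 3 (A(R, O) = 5 - 2 = 3)
u(n) = 3
p(E) = 2/3 + E (p(E) = E*1 + 4*(1/6) = E + 2/3 = 2/3 + E)
(p(-6) + 58) + u(t(6))*107 = ((2/3 - 6) + 58) + 3*107 = (-16/3 + 58) + 321 = 158/3 + 321 = 1121/3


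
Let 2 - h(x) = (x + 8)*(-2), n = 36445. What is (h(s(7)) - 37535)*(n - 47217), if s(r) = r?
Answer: 403982316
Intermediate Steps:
h(x) = 18 + 2*x (h(x) = 2 - (x + 8)*(-2) = 2 - (8 + x)*(-2) = 2 - (-16 - 2*x) = 2 + (16 + 2*x) = 18 + 2*x)
(h(s(7)) - 37535)*(n - 47217) = ((18 + 2*7) - 37535)*(36445 - 47217) = ((18 + 14) - 37535)*(-10772) = (32 - 37535)*(-10772) = -37503*(-10772) = 403982316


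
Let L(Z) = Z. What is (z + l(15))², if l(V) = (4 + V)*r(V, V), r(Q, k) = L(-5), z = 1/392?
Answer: 1386743121/153664 ≈ 9024.5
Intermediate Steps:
z = 1/392 ≈ 0.0025510
r(Q, k) = -5
l(V) = -20 - 5*V (l(V) = (4 + V)*(-5) = -20 - 5*V)
(z + l(15))² = (1/392 + (-20 - 5*15))² = (1/392 + (-20 - 75))² = (1/392 - 95)² = (-37239/392)² = 1386743121/153664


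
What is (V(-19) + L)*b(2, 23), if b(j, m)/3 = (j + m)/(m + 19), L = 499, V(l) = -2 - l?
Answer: 6450/7 ≈ 921.43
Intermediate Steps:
b(j, m) = 3*(j + m)/(19 + m) (b(j, m) = 3*((j + m)/(m + 19)) = 3*((j + m)/(19 + m)) = 3*(j + m)/(19 + m))
(V(-19) + L)*b(2, 23) = ((-2 - 1*(-19)) + 499)*(3*(2 + 23)/(19 + 23)) = ((-2 + 19) + 499)*(3*25/42) = (17 + 499)*(3*(1/42)*25) = 516*(25/14) = 6450/7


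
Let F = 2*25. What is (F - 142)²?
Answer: 8464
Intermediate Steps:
F = 50
(F - 142)² = (50 - 142)² = (-92)² = 8464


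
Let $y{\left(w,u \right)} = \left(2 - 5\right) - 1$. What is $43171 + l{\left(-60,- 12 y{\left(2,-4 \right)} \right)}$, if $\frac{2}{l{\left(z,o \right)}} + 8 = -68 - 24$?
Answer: $\frac{2158549}{50} \approx 43171.0$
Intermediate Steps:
$y{\left(w,u \right)} = -4$ ($y{\left(w,u \right)} = -3 - 1 = -4$)
$l{\left(z,o \right)} = - \frac{1}{50}$ ($l{\left(z,o \right)} = \frac{2}{-8 - 92} = \frac{2}{-100} = 2 \left(- \frac{1}{100}\right) = - \frac{1}{50}$)
$43171 + l{\left(-60,- 12 y{\left(2,-4 \right)} \right)} = 43171 - \frac{1}{50} = \frac{2158549}{50}$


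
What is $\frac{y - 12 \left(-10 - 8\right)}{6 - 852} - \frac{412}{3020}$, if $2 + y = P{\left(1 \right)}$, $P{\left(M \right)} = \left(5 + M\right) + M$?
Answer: $- \frac{253993}{638730} \approx -0.39765$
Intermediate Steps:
$P{\left(M \right)} = 5 + 2 M$
$y = 5$ ($y = -2 + \left(5 + 2 \cdot 1\right) = -2 + \left(5 + 2\right) = -2 + 7 = 5$)
$\frac{y - 12 \left(-10 - 8\right)}{6 - 852} - \frac{412}{3020} = \frac{5 - 12 \left(-10 - 8\right)}{6 - 852} - \frac{412}{3020} = \frac{5 - -216}{6 - 852} - \frac{103}{755} = \frac{5 + 216}{-846} - \frac{103}{755} = 221 \left(- \frac{1}{846}\right) - \frac{103}{755} = - \frac{221}{846} - \frac{103}{755} = - \frac{253993}{638730}$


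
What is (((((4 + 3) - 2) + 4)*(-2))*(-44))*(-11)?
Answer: -8712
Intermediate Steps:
(((((4 + 3) - 2) + 4)*(-2))*(-44))*(-11) = ((((7 - 2) + 4)*(-2))*(-44))*(-11) = (((5 + 4)*(-2))*(-44))*(-11) = ((9*(-2))*(-44))*(-11) = -18*(-44)*(-11) = 792*(-11) = -8712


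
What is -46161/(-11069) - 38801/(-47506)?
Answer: 2622412735/525843914 ≈ 4.9871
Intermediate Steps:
-46161/(-11069) - 38801/(-47506) = -46161*(-1/11069) - 38801*(-1/47506) = 46161/11069 + 38801/47506 = 2622412735/525843914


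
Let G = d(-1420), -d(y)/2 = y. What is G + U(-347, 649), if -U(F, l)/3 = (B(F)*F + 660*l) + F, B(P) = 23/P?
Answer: -1281208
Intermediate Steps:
d(y) = -2*y
G = 2840 (G = -2*(-1420) = 2840)
U(F, l) = -69 - 1980*l - 3*F (U(F, l) = -3*(((23/F)*F + 660*l) + F) = -3*((23 + 660*l) + F) = -3*(23 + F + 660*l) = -69 - 1980*l - 3*F)
G + U(-347, 649) = 2840 + (-69 - 1980*649 - 3*(-347)) = 2840 + (-69 - 1285020 + 1041) = 2840 - 1284048 = -1281208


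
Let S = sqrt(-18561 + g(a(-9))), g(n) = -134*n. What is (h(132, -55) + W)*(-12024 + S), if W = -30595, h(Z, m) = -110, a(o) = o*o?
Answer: 369196920 - 30705*I*sqrt(29415) ≈ 3.692e+8 - 5.2662e+6*I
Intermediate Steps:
a(o) = o**2
S = I*sqrt(29415) (S = sqrt(-18561 - 134*(-9)**2) = sqrt(-18561 - 134*81) = sqrt(-18561 - 10854) = sqrt(-29415) = I*sqrt(29415) ≈ 171.51*I)
(h(132, -55) + W)*(-12024 + S) = (-110 - 30595)*(-12024 + I*sqrt(29415)) = -30705*(-12024 + I*sqrt(29415)) = 369196920 - 30705*I*sqrt(29415)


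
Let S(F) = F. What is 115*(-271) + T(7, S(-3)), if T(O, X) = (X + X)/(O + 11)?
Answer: -93496/3 ≈ -31165.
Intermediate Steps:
T(O, X) = 2*X/(11 + O) (T(O, X) = (2*X)/(11 + O) = 2*X/(11 + O))
115*(-271) + T(7, S(-3)) = 115*(-271) + 2*(-3)/(11 + 7) = -31165 + 2*(-3)/18 = -31165 + 2*(-3)*(1/18) = -31165 - ⅓ = -93496/3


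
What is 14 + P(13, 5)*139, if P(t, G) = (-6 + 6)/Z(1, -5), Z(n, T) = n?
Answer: 14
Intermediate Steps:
P(t, G) = 0 (P(t, G) = (-6 + 6)/1 = 0*1 = 0)
14 + P(13, 5)*139 = 14 + 0*139 = 14 + 0 = 14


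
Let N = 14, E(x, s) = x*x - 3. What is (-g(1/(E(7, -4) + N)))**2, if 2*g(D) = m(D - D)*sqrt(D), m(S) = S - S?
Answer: 0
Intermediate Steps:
E(x, s) = -3 + x**2 (E(x, s) = x**2 - 3 = -3 + x**2)
m(S) = 0
g(D) = 0 (g(D) = (0*sqrt(D))/2 = (1/2)*0 = 0)
(-g(1/(E(7, -4) + N)))**2 = (-1*0)**2 = 0**2 = 0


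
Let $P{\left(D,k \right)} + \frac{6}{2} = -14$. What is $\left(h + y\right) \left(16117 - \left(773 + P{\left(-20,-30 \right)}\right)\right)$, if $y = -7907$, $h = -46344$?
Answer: $-833349611$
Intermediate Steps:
$P{\left(D,k \right)} = -17$ ($P{\left(D,k \right)} = -3 - 14 = -17$)
$\left(h + y\right) \left(16117 - \left(773 + P{\left(-20,-30 \right)}\right)\right) = \left(-46344 - 7907\right) \left(16117 - 756\right) = - 54251 \left(16117 + \left(-773 + 17\right)\right) = - 54251 \left(16117 - 756\right) = \left(-54251\right) 15361 = -833349611$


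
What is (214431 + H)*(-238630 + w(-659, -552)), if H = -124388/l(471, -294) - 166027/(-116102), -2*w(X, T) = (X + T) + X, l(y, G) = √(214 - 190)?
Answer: -5917662799015355/116102 + 7391601415*√6/3 ≈ -4.4934e+10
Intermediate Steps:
l(y, G) = 2*√6 (l(y, G) = √24 = 2*√6)
w(X, T) = -X - T/2 (w(X, T) = -((X + T) + X)/2 = -((T + X) + X)/2 = -(T + 2*X)/2 = -X - T/2)
H = 166027/116102 - 31097*√6/3 (H = -124388*√6/12 - 166027/(-116102) = -31097*√6/3 - 166027*(-1/116102) = -31097*√6/3 + 166027/116102 = 166027/116102 - 31097*√6/3 ≈ -25389.)
(214431 + H)*(-238630 + w(-659, -552)) = (214431 + (166027/116102 - 31097*√6/3))*(-238630 + (-1*(-659) - ½*(-552))) = (24896033989/116102 - 31097*√6/3)*(-238630 + (659 + 276)) = (24896033989/116102 - 31097*√6/3)*(-238630 + 935) = (24896033989/116102 - 31097*√6/3)*(-237695) = -5917662799015355/116102 + 7391601415*√6/3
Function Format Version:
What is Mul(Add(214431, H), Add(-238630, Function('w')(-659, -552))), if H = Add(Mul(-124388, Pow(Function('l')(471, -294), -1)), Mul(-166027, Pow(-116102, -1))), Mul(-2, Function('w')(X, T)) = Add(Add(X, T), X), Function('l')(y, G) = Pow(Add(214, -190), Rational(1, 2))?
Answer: Add(Rational(-5917662799015355, 116102), Mul(Rational(7391601415, 3), Pow(6, Rational(1, 2)))) ≈ -4.4934e+10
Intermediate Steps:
Function('l')(y, G) = Mul(2, Pow(6, Rational(1, 2))) (Function('l')(y, G) = Pow(24, Rational(1, 2)) = Mul(2, Pow(6, Rational(1, 2))))
Function('w')(X, T) = Add(Mul(-1, X), Mul(Rational(-1, 2), T)) (Function('w')(X, T) = Mul(Rational(-1, 2), Add(Add(X, T), X)) = Mul(Rational(-1, 2), Add(Add(T, X), X)) = Mul(Rational(-1, 2), Add(T, Mul(2, X))) = Add(Mul(-1, X), Mul(Rational(-1, 2), T)))
H = Add(Rational(166027, 116102), Mul(Rational(-31097, 3), Pow(6, Rational(1, 2)))) (H = Add(Mul(-124388, Pow(Mul(2, Pow(6, Rational(1, 2))), -1)), Mul(-166027, Pow(-116102, -1))) = Add(Mul(-124388, Mul(Rational(1, 12), Pow(6, Rational(1, 2)))), Mul(-166027, Rational(-1, 116102))) = Add(Mul(Rational(-31097, 3), Pow(6, Rational(1, 2))), Rational(166027, 116102)) = Add(Rational(166027, 116102), Mul(Rational(-31097, 3), Pow(6, Rational(1, 2)))) ≈ -25389.)
Mul(Add(214431, H), Add(-238630, Function('w')(-659, -552))) = Mul(Add(214431, Add(Rational(166027, 116102), Mul(Rational(-31097, 3), Pow(6, Rational(1, 2))))), Add(-238630, Add(Mul(-1, -659), Mul(Rational(-1, 2), -552)))) = Mul(Add(Rational(24896033989, 116102), Mul(Rational(-31097, 3), Pow(6, Rational(1, 2)))), Add(-238630, Add(659, 276))) = Mul(Add(Rational(24896033989, 116102), Mul(Rational(-31097, 3), Pow(6, Rational(1, 2)))), Add(-238630, 935)) = Mul(Add(Rational(24896033989, 116102), Mul(Rational(-31097, 3), Pow(6, Rational(1, 2)))), -237695) = Add(Rational(-5917662799015355, 116102), Mul(Rational(7391601415, 3), Pow(6, Rational(1, 2))))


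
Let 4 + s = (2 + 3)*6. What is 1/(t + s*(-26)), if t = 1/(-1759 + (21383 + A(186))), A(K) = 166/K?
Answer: -1825115/1233777647 ≈ -0.0014793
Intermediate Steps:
s = 26 (s = -4 + (2 + 3)*6 = -4 + 5*6 = -4 + 30 = 26)
t = 93/1825115 (t = 1/(-1759 + (21383 + 166/186)) = 1/(-1759 + (21383 + 166*(1/186))) = 1/(-1759 + (21383 + 83/93)) = 1/(-1759 + 1988702/93) = 1/(1825115/93) = 93/1825115 ≈ 5.0956e-5)
1/(t + s*(-26)) = 1/(93/1825115 + 26*(-26)) = 1/(93/1825115 - 676) = 1/(-1233777647/1825115) = -1825115/1233777647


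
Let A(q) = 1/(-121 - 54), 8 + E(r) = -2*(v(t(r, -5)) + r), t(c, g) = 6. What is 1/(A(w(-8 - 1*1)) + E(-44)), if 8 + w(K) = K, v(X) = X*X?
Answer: 175/1399 ≈ 0.12509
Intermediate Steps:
v(X) = X²
E(r) = -80 - 2*r (E(r) = -8 - 2*(6² + r) = -8 - 2*(36 + r) = -8 + (-72 - 2*r) = -80 - 2*r)
w(K) = -8 + K
A(q) = -1/175 (A(q) = 1/(-175) = -1/175)
1/(A(w(-8 - 1*1)) + E(-44)) = 1/(-1/175 + (-80 - 2*(-44))) = 1/(-1/175 + (-80 + 88)) = 1/(-1/175 + 8) = 1/(1399/175) = 175/1399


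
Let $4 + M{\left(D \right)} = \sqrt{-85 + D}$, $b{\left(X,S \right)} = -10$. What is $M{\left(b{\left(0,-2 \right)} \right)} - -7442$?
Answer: $7438 + i \sqrt{95} \approx 7438.0 + 9.7468 i$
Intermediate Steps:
$M{\left(D \right)} = -4 + \sqrt{-85 + D}$
$M{\left(b{\left(0,-2 \right)} \right)} - -7442 = \left(-4 + \sqrt{-85 - 10}\right) - -7442 = \left(-4 + \sqrt{-95}\right) + 7442 = \left(-4 + i \sqrt{95}\right) + 7442 = 7438 + i \sqrt{95}$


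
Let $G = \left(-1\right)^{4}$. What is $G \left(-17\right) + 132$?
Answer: $115$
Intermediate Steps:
$G = 1$
$G \left(-17\right) + 132 = 1 \left(-17\right) + 132 = -17 + 132 = 115$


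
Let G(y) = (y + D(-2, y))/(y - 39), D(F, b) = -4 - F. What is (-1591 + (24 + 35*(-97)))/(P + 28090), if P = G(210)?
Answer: -424251/2401799 ≈ -0.17664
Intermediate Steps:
G(y) = (-2 + y)/(-39 + y) (G(y) = (y + (-4 - 1*(-2)))/(y - 39) = (y + (-4 + 2))/(-39 + y) = (y - 2)/(-39 + y) = (-2 + y)/(-39 + y))
P = 208/171 (P = (-2 + 210)/(-39 + 210) = 208/171 ≈ 1.2164)
(-1591 + (24 + 35*(-97)))/(P + 28090) = (-1591 + (24 + 35*(-97)))/(208/171 + 28090) = (-1591 + (24 - 3395))/(4803598/171) = (-1591 - 3371)*(171/4803598) = -4962*171/4803598 = -424251/2401799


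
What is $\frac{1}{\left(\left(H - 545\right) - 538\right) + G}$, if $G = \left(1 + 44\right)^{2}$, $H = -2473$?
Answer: $- \frac{1}{1531} \approx -0.00065317$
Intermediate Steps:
$G = 2025$ ($G = 45^{2} = 2025$)
$\frac{1}{\left(\left(H - 545\right) - 538\right) + G} = \frac{1}{\left(\left(-2473 - 545\right) - 538\right) + 2025} = \frac{1}{\left(-3018 - 538\right) + 2025} = \frac{1}{-3556 + 2025} = \frac{1}{-1531} = - \frac{1}{1531}$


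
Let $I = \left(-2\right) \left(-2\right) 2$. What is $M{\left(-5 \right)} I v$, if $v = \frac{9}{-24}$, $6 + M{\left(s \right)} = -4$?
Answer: $30$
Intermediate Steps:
$M{\left(s \right)} = -10$ ($M{\left(s \right)} = -6 - 4 = -10$)
$I = 8$ ($I = 4 \cdot 2 = 8$)
$v = - \frac{3}{8}$ ($v = 9 \left(- \frac{1}{24}\right) = - \frac{3}{8} \approx -0.375$)
$M{\left(-5 \right)} I v = \left(-10\right) 8 \left(- \frac{3}{8}\right) = \left(-80\right) \left(- \frac{3}{8}\right) = 30$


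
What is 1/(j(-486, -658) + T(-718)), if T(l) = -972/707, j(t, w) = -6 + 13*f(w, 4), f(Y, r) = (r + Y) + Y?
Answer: -707/12063806 ≈ -5.8605e-5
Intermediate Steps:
f(Y, r) = r + 2*Y (f(Y, r) = (Y + r) + Y = r + 2*Y)
j(t, w) = 46 + 26*w (j(t, w) = -6 + 13*(4 + 2*w) = -6 + (52 + 26*w) = 46 + 26*w)
T(l) = -972/707 (T(l) = -972*1/707 = -972/707)
1/(j(-486, -658) + T(-718)) = 1/((46 + 26*(-658)) - 972/707) = 1/((46 - 17108) - 972/707) = 1/(-17062 - 972/707) = 1/(-12063806/707) = -707/12063806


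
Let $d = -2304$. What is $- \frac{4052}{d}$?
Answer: $\frac{1013}{576} \approx 1.7587$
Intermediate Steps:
$- \frac{4052}{d} = - \frac{4052}{-2304} = \left(-4052\right) \left(- \frac{1}{2304}\right) = \frac{1013}{576}$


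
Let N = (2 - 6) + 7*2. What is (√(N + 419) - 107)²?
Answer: (107 - √429)² ≈ 7445.6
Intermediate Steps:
N = 10 (N = -4 + 14 = 10)
(√(N + 419) - 107)² = (√(10 + 419) - 107)² = (√429 - 107)² = (-107 + √429)²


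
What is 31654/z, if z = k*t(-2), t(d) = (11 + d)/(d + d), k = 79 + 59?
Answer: -63308/621 ≈ -101.95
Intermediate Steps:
k = 138
t(d) = (11 + d)/(2*d) (t(d) = (11 + d)/((2*d)) = (11 + d)*(1/(2*d)) = (11 + d)/(2*d))
z = -621/2 (z = 138*((½)*(11 - 2)/(-2)) = 138*((½)*(-½)*9) = 138*(-9/4) = -621/2 ≈ -310.50)
31654/z = 31654/(-621/2) = 31654*(-2/621) = -63308/621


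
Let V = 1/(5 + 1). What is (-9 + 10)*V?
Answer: 1/6 ≈ 0.16667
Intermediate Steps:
V = 1/6 ≈ 0.16667
(-9 + 10)*V = (-9 + 10)*(1/6) = 1*(1/6) = 1/6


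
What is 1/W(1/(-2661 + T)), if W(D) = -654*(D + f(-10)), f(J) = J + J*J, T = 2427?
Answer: -39/2295431 ≈ -1.6990e-5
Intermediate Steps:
f(J) = J + J**2
W(D) = -58860 - 654*D (W(D) = -654*(D - 10*(1 - 10)) = -654*(D - 10*(-9)) = -654*(D + 90) = -654*(90 + D) = -58860 - 654*D)
1/W(1/(-2661 + T)) = 1/(-58860 - 654/(-2661 + 2427)) = 1/(-58860 - 654/(-234)) = 1/(-58860 - 654*(-1/234)) = 1/(-58860 + 109/39) = 1/(-2295431/39) = -39/2295431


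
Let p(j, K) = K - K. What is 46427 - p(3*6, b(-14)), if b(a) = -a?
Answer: 46427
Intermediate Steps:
p(j, K) = 0
46427 - p(3*6, b(-14)) = 46427 - 1*0 = 46427 + 0 = 46427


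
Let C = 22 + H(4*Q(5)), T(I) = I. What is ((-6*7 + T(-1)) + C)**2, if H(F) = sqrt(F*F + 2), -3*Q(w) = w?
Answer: (63 - sqrt(418))**2/9 ≈ 201.21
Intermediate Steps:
Q(w) = -w/3
H(F) = sqrt(2 + F**2) (H(F) = sqrt(F**2 + 2) = sqrt(2 + F**2))
C = 22 + sqrt(418)/3 (C = 22 + sqrt(2 + (4*(-1/3*5))**2) = 22 + sqrt(2 + (4*(-5/3))**2) = 22 + sqrt(2 + (-20/3)**2) = 22 + sqrt(2 + 400/9) = 22 + sqrt(418/9) = 22 + sqrt(418)/3 ≈ 28.815)
((-6*7 + T(-1)) + C)**2 = ((-6*7 - 1) + (22 + sqrt(418)/3))**2 = ((-42 - 1) + (22 + sqrt(418)/3))**2 = (-43 + (22 + sqrt(418)/3))**2 = (-21 + sqrt(418)/3)**2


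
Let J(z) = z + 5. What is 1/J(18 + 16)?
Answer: 1/39 ≈ 0.025641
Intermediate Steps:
J(z) = 5 + z
1/J(18 + 16) = 1/(5 + (18 + 16)) = 1/(5 + 34) = 1/39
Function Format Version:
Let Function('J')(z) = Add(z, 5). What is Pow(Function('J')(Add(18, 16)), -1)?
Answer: Rational(1, 39) ≈ 0.025641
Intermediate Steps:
Function('J')(z) = Add(5, z)
Pow(Function('J')(Add(18, 16)), -1) = Pow(Add(5, Add(18, 16)), -1) = Pow(Add(5, 34), -1) = Pow(39, -1) = Rational(1, 39)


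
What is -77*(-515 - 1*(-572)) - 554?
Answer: -4943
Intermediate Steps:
-77*(-515 - 1*(-572)) - 554 = -77*(-515 + 572) - 554 = -77*57 - 554 = -4389 - 554 = -4943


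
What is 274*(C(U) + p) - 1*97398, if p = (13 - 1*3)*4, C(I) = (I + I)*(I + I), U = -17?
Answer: 230306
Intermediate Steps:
C(I) = 4*I² (C(I) = (2*I)*(2*I) = 4*I²)
p = 40 (p = (13 - 3)*4 = 10*4 = 40)
274*(C(U) + p) - 1*97398 = 274*(4*(-17)² + 40) - 1*97398 = 274*(4*289 + 40) - 97398 = 274*(1156 + 40) - 97398 = 274*1196 - 97398 = 327704 - 97398 = 230306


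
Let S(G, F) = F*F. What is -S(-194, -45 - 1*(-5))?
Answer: -1600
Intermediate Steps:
S(G, F) = F**2
-S(-194, -45 - 1*(-5)) = -(-45 - 1*(-5))**2 = -(-45 + 5)**2 = -1*(-40)**2 = -1*1600 = -1600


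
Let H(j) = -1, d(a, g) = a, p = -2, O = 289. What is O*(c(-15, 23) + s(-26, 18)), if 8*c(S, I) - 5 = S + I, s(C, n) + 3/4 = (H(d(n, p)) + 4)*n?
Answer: 126871/8 ≈ 15859.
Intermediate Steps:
s(C, n) = -3/4 + 3*n (s(C, n) = -3/4 + (-1 + 4)*n = -3/4 + 3*n)
c(S, I) = 5/8 + I/8 + S/8 (c(S, I) = 5/8 + (S + I)/8 = 5/8 + (I + S)/8 = 5/8 + (I/8 + S/8) = 5/8 + I/8 + S/8)
O*(c(-15, 23) + s(-26, 18)) = 289*((5/8 + (1/8)*23 + (1/8)*(-15)) + (-3/4 + 3*18)) = 289*((5/8 + 23/8 - 15/8) + (-3/4 + 54)) = 289*(13/8 + 213/4) = 289*(439/8) = 126871/8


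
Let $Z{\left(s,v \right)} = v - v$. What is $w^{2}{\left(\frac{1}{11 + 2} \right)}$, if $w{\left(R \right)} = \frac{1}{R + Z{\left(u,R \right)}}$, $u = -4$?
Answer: $169$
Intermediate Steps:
$Z{\left(s,v \right)} = 0$
$w{\left(R \right)} = \frac{1}{R}$ ($w{\left(R \right)} = \frac{1}{R + 0} = \frac{1}{R}$)
$w^{2}{\left(\frac{1}{11 + 2} \right)} = \left(\frac{1}{\frac{1}{11 + 2}}\right)^{2} = \left(\frac{1}{\frac{1}{13}}\right)^{2} = 13^{2} = 169$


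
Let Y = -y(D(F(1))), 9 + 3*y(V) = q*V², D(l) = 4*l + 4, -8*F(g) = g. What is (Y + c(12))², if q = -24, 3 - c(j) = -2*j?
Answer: 16384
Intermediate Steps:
c(j) = 3 + 2*j (c(j) = 3 - (-2)*j = 3 + 2*j)
F(g) = -g/8
D(l) = 4 + 4*l
y(V) = -3 - 8*V² (y(V) = -3 + (-24*V²)/3 = -3 - 8*V²)
Y = 101 (Y = -(-3 - 8*(4 + 4*(-⅛*1))²) = -(-3 - 8*(4 + 4*(-⅛))²) = -(-3 - 8*(4 - ½)²) = -(-3 - 8*(7/2)²) = -(-3 - 8*49/4) = -(-3 - 98) = -1*(-101) = 101)
(Y + c(12))² = (101 + (3 + 2*12))² = (101 + (3 + 24))² = (101 + 27)² = 128² = 16384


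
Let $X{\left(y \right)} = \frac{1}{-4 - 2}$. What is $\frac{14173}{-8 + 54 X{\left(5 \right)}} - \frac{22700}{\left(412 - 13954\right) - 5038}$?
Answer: $- \frac{13147422}{15793} \approx -832.48$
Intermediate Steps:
$X{\left(y \right)} = - \frac{1}{6}$ ($X{\left(y \right)} = \frac{1}{-6} = - \frac{1}{6}$)
$\frac{14173}{-8 + 54 X{\left(5 \right)}} - \frac{22700}{\left(412 - 13954\right) - 5038} = \frac{14173}{-8 + 54 \left(- \frac{1}{6}\right)} - \frac{22700}{\left(412 - 13954\right) - 5038} = \frac{14173}{-8 - 9} - \frac{22700}{-13542 - 5038} = \frac{14173}{-17} - \frac{22700}{-18580} = 14173 \left(- \frac{1}{17}\right) - - \frac{1135}{929} = - \frac{14173}{17} + \frac{1135}{929} = - \frac{13147422}{15793}$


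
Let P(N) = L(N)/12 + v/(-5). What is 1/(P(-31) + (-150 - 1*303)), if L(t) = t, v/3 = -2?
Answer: -60/27263 ≈ -0.0022008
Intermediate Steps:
v = -6 (v = 3*(-2) = -6)
P(N) = 6/5 + N/12 (P(N) = N/12 - 6/(-5) = N*(1/12) - 6*(-⅕) = N/12 + 6/5 = 6/5 + N/12)
1/(P(-31) + (-150 - 1*303)) = 1/((6/5 + (1/12)*(-31)) + (-150 - 1*303)) = 1/((6/5 - 31/12) + (-150 - 303)) = 1/(-83/60 - 453) = 1/(-27263/60) = -60/27263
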